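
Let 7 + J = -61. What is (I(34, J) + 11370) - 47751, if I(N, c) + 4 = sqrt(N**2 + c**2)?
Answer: -36385 + 34*sqrt(5) ≈ -36309.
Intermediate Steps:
J = -68 (J = -7 - 61 = -68)
I(N, c) = -4 + sqrt(N**2 + c**2)
(I(34, J) + 11370) - 47751 = ((-4 + sqrt(34**2 + (-68)**2)) + 11370) - 47751 = ((-4 + sqrt(1156 + 4624)) + 11370) - 47751 = ((-4 + sqrt(5780)) + 11370) - 47751 = ((-4 + 34*sqrt(5)) + 11370) - 47751 = (11366 + 34*sqrt(5)) - 47751 = -36385 + 34*sqrt(5)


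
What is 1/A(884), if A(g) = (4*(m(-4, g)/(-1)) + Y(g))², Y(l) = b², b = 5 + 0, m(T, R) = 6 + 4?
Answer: 1/225 ≈ 0.0044444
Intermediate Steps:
m(T, R) = 10
b = 5
Y(l) = 25 (Y(l) = 5² = 25)
A(g) = 225 (A(g) = (4*(10/(-1)) + 25)² = (4*(10*(-1)) + 25)² = (4*(-10) + 25)² = (-40 + 25)² = (-15)² = 225)
1/A(884) = 1/225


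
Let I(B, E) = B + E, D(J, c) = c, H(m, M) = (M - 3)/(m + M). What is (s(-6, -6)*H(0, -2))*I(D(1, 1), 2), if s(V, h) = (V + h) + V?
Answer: -135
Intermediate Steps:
s(V, h) = h + 2*V
H(m, M) = (-3 + M)/(M + m)
(s(-6, -6)*H(0, -2))*I(D(1, 1), 2) = ((-6 + 2*(-6))*((-3 - 2)/(-2 + 0)))*(1 + 2) = ((-6 - 12)*(-5/(-2)))*3 = -(-9)*(-5)*3 = -18*5/2*3 = -45*3 = -135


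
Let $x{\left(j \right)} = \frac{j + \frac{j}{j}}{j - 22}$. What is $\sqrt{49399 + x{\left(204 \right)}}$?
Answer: $\frac{\sqrt{1636329786}}{182} \approx 222.26$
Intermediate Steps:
$x{\left(j \right)} = \frac{1 + j}{-22 + j}$ ($x{\left(j \right)} = \frac{j + 1}{-22 + j} = \frac{1 + j}{-22 + j}$)
$\sqrt{49399 + x{\left(204 \right)}} = \sqrt{49399 + \frac{1 + 204}{-22 + 204}} = \sqrt{49399 + \frac{1}{182} \cdot 205} = \sqrt{49399 + \frac{205}{182}} = \sqrt{\frac{8990823}{182}} = \frac{\sqrt{1636329786}}{182}$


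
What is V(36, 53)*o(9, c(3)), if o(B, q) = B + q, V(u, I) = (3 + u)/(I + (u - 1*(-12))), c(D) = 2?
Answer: 429/101 ≈ 4.2475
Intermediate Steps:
V(u, I) = (3 + u)/(12 + I + u) (V(u, I) = (3 + u)/(I + (u + 12)) = (3 + u)/(I + (12 + u)) = (3 + u)/(12 + I + u))
V(36, 53)*o(9, c(3)) = ((3 + 36)/(12 + 53 + 36))*(9 + 2) = (39/101)*11 = 429/101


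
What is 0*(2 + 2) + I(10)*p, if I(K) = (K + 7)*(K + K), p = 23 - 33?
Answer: -3400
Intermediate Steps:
p = -10
I(K) = 2*K*(7 + K) (I(K) = (7 + K)*(2*K) = 2*K*(7 + K))
0*(2 + 2) + I(10)*p = 0*(2 + 2) + (2*10*(7 + 10))*(-10) = 0*4 + (2*10*17)*(-10) = 0 + 340*(-10) = 0 - 3400 = -3400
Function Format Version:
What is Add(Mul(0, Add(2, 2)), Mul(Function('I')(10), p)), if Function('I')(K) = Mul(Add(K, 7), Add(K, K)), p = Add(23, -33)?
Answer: -3400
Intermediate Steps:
p = -10
Function('I')(K) = Mul(2, K, Add(7, K)) (Function('I')(K) = Mul(Add(7, K), Mul(2, K)) = Mul(2, K, Add(7, K)))
Add(Mul(0, Add(2, 2)), Mul(Function('I')(10), p)) = Add(Mul(0, Add(2, 2)), Mul(Mul(2, 10, Add(7, 10)), -10)) = Add(Mul(0, 4), Mul(Mul(2, 10, 17), -10)) = Add(0, Mul(340, -10)) = Add(0, -3400) = -3400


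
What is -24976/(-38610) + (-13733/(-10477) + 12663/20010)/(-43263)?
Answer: 1386673603361/2143785489066 ≈ 0.64683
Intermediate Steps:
-24976/(-38610) + (-13733/(-10477) + 12663/20010)/(-43263) = -24976*(-1/38610) + (-13733*(-1/10477) + 12663*(1/20010))*(-1/43263) = 12488/19305 + (13733/10477 + 4221/6670)*(-1/43263) = 12488/19305 + (135822527/69881590)*(-1/43263) = 12488/19305 - 135822527/3023287228170 = 1386673603361/2143785489066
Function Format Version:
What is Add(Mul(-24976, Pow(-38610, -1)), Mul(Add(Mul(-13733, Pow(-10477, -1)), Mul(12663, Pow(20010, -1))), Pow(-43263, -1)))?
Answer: Rational(1386673603361, 2143785489066) ≈ 0.64683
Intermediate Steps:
Add(Mul(-24976, Pow(-38610, -1)), Mul(Add(Mul(-13733, Pow(-10477, -1)), Mul(12663, Pow(20010, -1))), Pow(-43263, -1))) = Add(Mul(-24976, Rational(-1, 38610)), Mul(Add(Mul(-13733, Rational(-1, 10477)), Mul(12663, Rational(1, 20010))), Rational(-1, 43263))) = Add(Rational(12488, 19305), Mul(Add(Rational(13733, 10477), Rational(4221, 6670)), Rational(-1, 43263))) = Add(Rational(12488, 19305), Mul(Rational(135822527, 69881590), Rational(-1, 43263))) = Add(Rational(12488, 19305), Rational(-135822527, 3023287228170)) = Rational(1386673603361, 2143785489066)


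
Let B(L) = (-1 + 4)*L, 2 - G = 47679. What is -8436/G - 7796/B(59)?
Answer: -370196720/8438829 ≈ -43.868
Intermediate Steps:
G = -47677 (G = 2 - 1*47679 = 2 - 47679 = -47677)
B(L) = 3*L
-8436/G - 7796/B(59) = -8436/(-47677) - 7796/(3*59) = -8436*(-1/47677) - 7796/177 = 8436/47677 - 7796*1/177 = 8436/47677 - 7796/177 = -370196720/8438829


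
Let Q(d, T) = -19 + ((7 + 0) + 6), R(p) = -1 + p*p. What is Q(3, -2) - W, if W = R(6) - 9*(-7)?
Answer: -104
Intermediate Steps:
R(p) = -1 + p**2
Q(d, T) = -6 (Q(d, T) = -19 + (7 + 6) = -19 + 13 = -6)
W = 98 (W = (-1 + 6**2) - 9*(-7) = (-1 + 36) + 63 = 35 + 63 = 98)
Q(3, -2) - W = -6 - 1*98 = -6 - 98 = -104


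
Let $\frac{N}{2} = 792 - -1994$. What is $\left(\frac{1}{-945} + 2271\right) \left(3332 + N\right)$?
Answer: $\frac{909943856}{45} \approx 2.0221 \cdot 10^{7}$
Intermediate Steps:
$N = 5572$ ($N = 2 \left(792 - -1994\right) = 2 \left(792 + 1994\right) = 2 \cdot 2786 = 5572$)
$\left(\frac{1}{-945} + 2271\right) \left(3332 + N\right) = \left(\frac{1}{-945} + 2271\right) \left(3332 + 5572\right) = \left(- \frac{1}{945} + 2271\right) 8904 = \frac{2146094}{945} \cdot 8904 = \frac{909943856}{45}$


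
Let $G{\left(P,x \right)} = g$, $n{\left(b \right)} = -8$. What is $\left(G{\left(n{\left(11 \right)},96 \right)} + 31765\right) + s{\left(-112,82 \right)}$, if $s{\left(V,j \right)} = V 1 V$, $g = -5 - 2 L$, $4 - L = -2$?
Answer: $44292$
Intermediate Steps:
$L = 6$ ($L = 4 - -2 = 4 + 2 = 6$)
$g = -17$ ($g = -5 - 12 = -17$)
$s{\left(V,j \right)} = V^{2}$ ($s{\left(V,j \right)} = V V = V^{2}$)
$G{\left(P,x \right)} = -17$
$\left(G{\left(n{\left(11 \right)},96 \right)} + 31765\right) + s{\left(-112,82 \right)} = \left(-17 + 31765\right) + \left(-112\right)^{2} = 31748 + 12544 = 44292$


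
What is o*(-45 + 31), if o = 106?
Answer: -1484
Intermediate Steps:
o*(-45 + 31) = 106*(-45 + 31) = 106*(-14) = -1484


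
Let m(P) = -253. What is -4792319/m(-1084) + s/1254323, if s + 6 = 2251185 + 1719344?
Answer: 6012120487356/317343719 ≈ 18945.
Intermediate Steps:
s = 3970523 (s = -6 + (2251185 + 1719344) = -6 + 3970529 = 3970523)
-4792319/m(-1084) + s/1254323 = -4792319/(-253) + 3970523/1254323 = -4792319*(-1/253) + 3970523*(1/1254323) = 4792319/253 + 3970523/1254323 = 6012120487356/317343719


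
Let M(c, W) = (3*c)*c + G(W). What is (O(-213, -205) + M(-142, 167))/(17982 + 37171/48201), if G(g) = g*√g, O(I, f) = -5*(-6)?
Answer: 2917220922/866787553 + 8049567*√167/866787553 ≈ 3.4856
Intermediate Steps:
O(I, f) = 30
G(g) = g^(3/2)
M(c, W) = W^(3/2) + 3*c² (M(c, W) = (3*c)*c + W^(3/2) = 3*c² + W^(3/2) = W^(3/2) + 3*c²)
(O(-213, -205) + M(-142, 167))/(17982 + 37171/48201) = (30 + (167^(3/2) + 3*(-142)²))/(17982 + 37171/48201) = (30 + (167*√167 + 3*20164))/(17982 + 37171*(1/48201)) = (30 + (167*√167 + 60492))/(17982 + 37171/48201) = (30 + (60492 + 167*√167))/(866787553/48201) = (60522 + 167*√167)*(48201/866787553) = 2917220922/866787553 + 8049567*√167/866787553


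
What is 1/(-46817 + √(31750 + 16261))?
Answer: -46817/2191783478 - √48011/2191783478 ≈ -2.1460e-5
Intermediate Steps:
1/(-46817 + √(31750 + 16261)) = 1/(-46817 + √48011)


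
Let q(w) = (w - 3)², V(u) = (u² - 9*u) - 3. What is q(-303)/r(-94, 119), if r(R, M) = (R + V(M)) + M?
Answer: 23409/3278 ≈ 7.1412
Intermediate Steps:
V(u) = -3 + u² - 9*u
q(w) = (-3 + w)²
r(R, M) = -3 + R + M² - 8*M (r(R, M) = (R + (-3 + M² - 9*M)) + M = (-3 + R + M² - 9*M) + M = -3 + R + M² - 8*M)
q(-303)/r(-94, 119) = (-3 - 303)²/(-3 - 94 + 119² - 8*119) = (-306)²/(-3 - 94 + 14161 - 952) = 93636/13112 = 93636*(1/13112) = 23409/3278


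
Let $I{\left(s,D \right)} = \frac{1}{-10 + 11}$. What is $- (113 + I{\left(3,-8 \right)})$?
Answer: $-114$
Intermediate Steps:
$I{\left(s,D \right)} = 1$ ($I{\left(s,D \right)} = 1^{-1} = 1$)
$- (113 + I{\left(3,-8 \right)}) = - (113 + 1) = \left(-1\right) 114 = -114$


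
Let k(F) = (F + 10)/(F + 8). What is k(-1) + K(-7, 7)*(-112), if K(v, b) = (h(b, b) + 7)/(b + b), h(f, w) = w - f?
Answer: -383/7 ≈ -54.714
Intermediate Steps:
k(F) = (10 + F)/(8 + F)
K(v, b) = 7/(2*b) (K(v, b) = ((b - b) + 7)/(b + b) = (0 + 7)/((2*b)) = 7*(1/(2*b)) = 7/(2*b))
k(-1) + K(-7, 7)*(-112) = (10 - 1)/(8 - 1) + ((7/2)/7)*(-112) = 9/7 + ((7/2)*(1/7))*(-112) = (1/7)*9 + (1/2)*(-112) = 9/7 - 56 = -383/7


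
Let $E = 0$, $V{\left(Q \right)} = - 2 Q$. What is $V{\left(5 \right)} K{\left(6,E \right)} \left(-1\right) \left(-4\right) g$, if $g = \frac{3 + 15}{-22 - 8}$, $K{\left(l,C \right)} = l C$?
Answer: $0$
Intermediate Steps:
$K{\left(l,C \right)} = C l$
$g = - \frac{3}{5}$ ($g = \frac{18}{-30} = 18 \left(- \frac{1}{30}\right) = - \frac{3}{5} \approx -0.6$)
$V{\left(5 \right)} K{\left(6,E \right)} \left(-1\right) \left(-4\right) g = \left(-2\right) 5 \cdot 0 \cdot 6 \left(-1\right) \left(-4\right) \left(- \frac{3}{5}\right) = - 10 \cdot 0 \left(-1\right) \left(-4\right) \left(- \frac{3}{5}\right) = - 10 \cdot 0 \left(-4\right) \left(- \frac{3}{5}\right) = \left(-10\right) 0 \left(- \frac{3}{5}\right) = 0 \left(- \frac{3}{5}\right) = 0$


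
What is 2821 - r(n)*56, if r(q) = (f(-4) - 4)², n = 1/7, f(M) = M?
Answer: -763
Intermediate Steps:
n = ⅐ ≈ 0.14286
r(q) = 64 (r(q) = (-4 - 4)² = (-8)² = 64)
2821 - r(n)*56 = 2821 - 64*56 = 2821 - 1*3584 = 2821 - 3584 = -763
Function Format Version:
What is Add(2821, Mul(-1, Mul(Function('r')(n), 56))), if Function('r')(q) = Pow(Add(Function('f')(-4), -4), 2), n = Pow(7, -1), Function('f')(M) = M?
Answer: -763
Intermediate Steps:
n = Rational(1, 7) ≈ 0.14286
Function('r')(q) = 64 (Function('r')(q) = Pow(Add(-4, -4), 2) = Pow(-8, 2) = 64)
Add(2821, Mul(-1, Mul(Function('r')(n), 56))) = Add(2821, Mul(-1, Mul(64, 56))) = Add(2821, Mul(-1, 3584)) = Add(2821, -3584) = -763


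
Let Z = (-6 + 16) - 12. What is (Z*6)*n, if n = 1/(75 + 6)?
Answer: -4/27 ≈ -0.14815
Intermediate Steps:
Z = -2 (Z = 10 - 12 = -2)
n = 1/81 ≈ 0.012346
(Z*6)*n = -2*6*(1/81) = -12*1/81 = -4/27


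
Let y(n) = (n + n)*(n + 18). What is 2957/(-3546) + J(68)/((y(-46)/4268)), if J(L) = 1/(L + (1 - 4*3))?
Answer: -17460329/21694428 ≈ -0.80483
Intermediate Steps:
y(n) = 2*n*(18 + n) (y(n) = (2*n)*(18 + n) = 2*n*(18 + n))
J(L) = 1/(-11 + L) (J(L) = 1/(L + (1 - 12)) = 1/(L - 11) = 1/(-11 + L))
2957/(-3546) + J(68)/((y(-46)/4268)) = 2957/(-3546) + 1/((-11 + 68)*(((2*(-46)*(18 - 46))/4268))) = 2957*(-1/3546) + 1/(57*(((2*(-46)*(-28))*(1/4268)))) = -2957/3546 + 1/(57*((2576*(1/4268)))) = -2957/3546 + 1/(57*(644/1067)) = -2957/3546 + (1/57)*(1067/644) = -2957/3546 + 1067/36708 = -17460329/21694428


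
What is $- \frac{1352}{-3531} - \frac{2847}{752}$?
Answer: $- \frac{9036053}{2655312} \approx -3.403$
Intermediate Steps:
$- \frac{1352}{-3531} - \frac{2847}{752} = \left(-1352\right) \left(- \frac{1}{3531}\right) - \frac{2847}{752} = \frac{1352}{3531} - \frac{2847}{752} = - \frac{9036053}{2655312}$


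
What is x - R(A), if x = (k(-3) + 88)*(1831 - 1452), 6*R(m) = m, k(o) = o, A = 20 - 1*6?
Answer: 96638/3 ≈ 32213.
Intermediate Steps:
A = 14 (A = 20 - 6 = 14)
R(m) = m/6
x = 32215 (x = (-3 + 88)*(1831 - 1452) = 85*379 = 32215)
x - R(A) = 32215 - 14/6 = 32215 - 1*7/3 = 32215 - 7/3 = 96638/3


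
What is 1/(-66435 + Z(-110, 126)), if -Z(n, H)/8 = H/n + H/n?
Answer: -55/3652917 ≈ -1.5056e-5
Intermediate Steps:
Z(n, H) = -16*H/n (Z(n, H) = -8*(H/n + H/n) = -16*H/n)
1/(-66435 + Z(-110, 126)) = 1/(-66435 - 16*126/(-110)) = 1/(-66435 - 16*126*(-1/110)) = 1/(-66435 + 1008/55) = 1/(-3652917/55) = -55/3652917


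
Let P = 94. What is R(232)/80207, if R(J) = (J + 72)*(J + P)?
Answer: 99104/80207 ≈ 1.2356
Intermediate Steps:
R(J) = (72 + J)*(94 + J) (R(J) = (J + 72)*(J + 94) = (72 + J)*(94 + J))
R(232)/80207 = (6768 + 232² + 166*232)/80207 = (6768 + 53824 + 38512)*(1/80207) = 99104*(1/80207) = 99104/80207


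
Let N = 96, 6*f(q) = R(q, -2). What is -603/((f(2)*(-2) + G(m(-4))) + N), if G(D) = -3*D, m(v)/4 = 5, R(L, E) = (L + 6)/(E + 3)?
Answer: -1809/100 ≈ -18.090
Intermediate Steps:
R(L, E) = (6 + L)/(3 + E)
f(q) = 1 + q/6 (f(q) = ((6 + q)/(3 - 2))/6 = ((6 + q)/1)/6 = (1*(6 + q))/6 = (6 + q)/6 = 1 + q/6)
m(v) = 20 (m(v) = 4*5 = 20)
-603/((f(2)*(-2) + G(m(-4))) + N) = -603/(((1 + (⅙)*2)*(-2) - 3*20) + 96) = -603/(((1 + ⅓)*(-2) - 60) + 96) = -603/(((4/3)*(-2) - 60) + 96) = -603/((-8/3 - 60) + 96) = -603/(-188/3 + 96) = -603/(100/3) = (3/100)*(-603) = -1809/100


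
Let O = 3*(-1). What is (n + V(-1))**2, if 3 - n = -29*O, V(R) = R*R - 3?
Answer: 7396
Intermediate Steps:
O = -3
V(R) = -3 + R**2 (V(R) = R**2 - 3 = -3 + R**2)
n = -84 (n = 3 - (-29)*(-3) = 3 - 1*87 = 3 - 87 = -84)
(n + V(-1))**2 = (-84 + (-3 + (-1)**2))**2 = (-84 + (-3 + 1))**2 = (-84 - 2)**2 = (-86)**2 = 7396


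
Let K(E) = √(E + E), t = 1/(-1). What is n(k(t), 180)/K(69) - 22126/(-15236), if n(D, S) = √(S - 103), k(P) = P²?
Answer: 851/586 + √10626/138 ≈ 2.1992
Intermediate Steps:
t = -1 (t = 1*(-1) = -1)
n(D, S) = √(-103 + S)
K(E) = √2*√E (K(E) = √(2*E) = √2*√E)
n(k(t), 180)/K(69) - 22126/(-15236) = √(-103 + 180)/((√2*√69)) - 22126/(-15236) = √77/(√138) - 22126*(-1/15236) = √77*(√138/138) + 851/586 = √10626/138 + 851/586 = 851/586 + √10626/138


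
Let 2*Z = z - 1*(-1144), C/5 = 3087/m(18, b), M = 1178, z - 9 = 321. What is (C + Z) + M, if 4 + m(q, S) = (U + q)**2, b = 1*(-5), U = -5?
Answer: 22094/11 ≈ 2008.5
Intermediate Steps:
z = 330 (z = 9 + 321 = 330)
b = -5
m(q, S) = -4 + (-5 + q)**2
C = 1029/11 (C = 5*(3087/(-4 + (-5 + 18)**2)) = 5*(3087/(-4 + 13**2)) = 5*(3087/(-4 + 169)) = 5*(3087/165) = 5*(3087*(1/165)) = 5*(1029/55) = 1029/11 ≈ 93.545)
Z = 737 (Z = (330 - 1*(-1144))/2 = (330 + 1144)/2 = (1/2)*1474 = 737)
(C + Z) + M = (1029/11 + 737) + 1178 = 9136/11 + 1178 = 22094/11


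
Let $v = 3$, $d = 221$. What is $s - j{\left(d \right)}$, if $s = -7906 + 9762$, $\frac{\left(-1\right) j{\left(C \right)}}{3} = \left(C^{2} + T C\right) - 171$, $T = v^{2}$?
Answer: $153833$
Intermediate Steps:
$T = 9$ ($T = 3^{2} = 9$)
$j{\left(C \right)} = 513 - 27 C - 3 C^{2}$ ($j{\left(C \right)} = - 3 \left(\left(C^{2} + 9 C\right) - 171\right) = - 3 \left(-171 + C^{2} + 9 C\right) = 513 - 27 C - 3 C^{2}$)
$s = 1856$
$s - j{\left(d \right)} = 1856 - \left(513 - 5967 - 3 \cdot 221^{2}\right) = 1856 - \left(513 - 5967 - 146523\right) = 1856 - -151977 = 1856 + 151977 = 153833$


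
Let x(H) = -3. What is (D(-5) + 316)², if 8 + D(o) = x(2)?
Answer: 93025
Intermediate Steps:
D(o) = -11 (D(o) = -8 - 3 = -11)
(D(-5) + 316)² = (-11 + 316)² = 305² = 93025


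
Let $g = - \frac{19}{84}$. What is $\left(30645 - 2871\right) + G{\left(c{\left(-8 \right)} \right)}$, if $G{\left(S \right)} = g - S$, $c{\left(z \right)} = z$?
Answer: $\frac{2333669}{84} \approx 27782.0$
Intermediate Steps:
$g = - \frac{19}{84}$ ($g = \left(-19\right) \frac{1}{84} = - \frac{19}{84} \approx -0.22619$)
$G{\left(S \right)} = - \frac{19}{84} - S$
$\left(30645 - 2871\right) + G{\left(c{\left(-8 \right)} \right)} = \left(30645 - 2871\right) - - \frac{653}{84} = 27774 + \left(- \frac{19}{84} + 8\right) = 27774 + \frac{653}{84} = \frac{2333669}{84}$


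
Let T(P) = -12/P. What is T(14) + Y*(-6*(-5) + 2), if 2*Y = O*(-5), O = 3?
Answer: -1686/7 ≈ -240.86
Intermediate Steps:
Y = -15/2 (Y = (3*(-5))/2 = (1/2)*(-15) = -15/2 ≈ -7.5000)
T(14) + Y*(-6*(-5) + 2) = -12/14 - 15*(-6*(-5) + 2)/2 = -12*1/14 - 15*(-1*(-30) + 2)/2 = -6/7 - 15*(30 + 2)/2 = -6/7 - 15/2*32 = -6/7 - 240 = -1686/7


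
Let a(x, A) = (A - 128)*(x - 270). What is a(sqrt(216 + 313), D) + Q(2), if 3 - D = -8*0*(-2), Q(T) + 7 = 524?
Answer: 31392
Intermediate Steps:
Q(T) = 517 (Q(T) = -7 + 524 = 517)
D = 3 (D = 3 - (-8*0)*(-2) = 3 - 0*(-2) = 3 - 1*0 = 3 + 0 = 3)
a(x, A) = (-270 + x)*(-128 + A) (a(x, A) = (-128 + A)*(-270 + x) = (-270 + x)*(-128 + A))
a(sqrt(216 + 313), D) + Q(2) = (34560 - 270*3 - 128*sqrt(216 + 313) + 3*sqrt(216 + 313)) + 517 = (34560 - 810 - 128*sqrt(529) + 3*sqrt(529)) + 517 = (34560 - 810 - 128*23 + 3*23) + 517 = (34560 - 810 - 2944 + 69) + 517 = 30875 + 517 = 31392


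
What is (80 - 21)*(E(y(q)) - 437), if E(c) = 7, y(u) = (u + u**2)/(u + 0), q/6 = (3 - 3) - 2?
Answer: -25370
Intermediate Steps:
q = -12 (q = 6*((3 - 3) - 2) = 6*(0 - 2) = 6*(-2) = -12)
y(u) = (u + u**2)/u
(80 - 21)*(E(y(q)) - 437) = (80 - 21)*(7 - 437) = 59*(-430) = -25370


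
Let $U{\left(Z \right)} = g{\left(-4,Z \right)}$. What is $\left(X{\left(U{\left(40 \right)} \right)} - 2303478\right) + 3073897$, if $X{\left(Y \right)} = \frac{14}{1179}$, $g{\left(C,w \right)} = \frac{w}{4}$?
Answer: $\frac{908324015}{1179} \approx 7.7042 \cdot 10^{5}$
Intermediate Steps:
$g{\left(C,w \right)} = \frac{w}{4}$ ($g{\left(C,w \right)} = w \frac{1}{4} = \frac{w}{4}$)
$U{\left(Z \right)} = \frac{Z}{4}$
$X{\left(Y \right)} = \frac{14}{1179}$ ($X{\left(Y \right)} = 14 \cdot \frac{1}{1179} = \frac{14}{1179}$)
$\left(X{\left(U{\left(40 \right)} \right)} - 2303478\right) + 3073897 = \left(\frac{14}{1179} - 2303478\right) + 3073897 = - \frac{2715800548}{1179} + 3073897 = \frac{908324015}{1179}$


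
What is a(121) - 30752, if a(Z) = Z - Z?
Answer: -30752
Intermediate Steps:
a(Z) = 0
a(121) - 30752 = 0 - 30752 = -30752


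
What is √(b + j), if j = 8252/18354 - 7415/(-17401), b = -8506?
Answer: I*√216885511564091838237/159688977 ≈ 92.223*I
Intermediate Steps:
j = 139843981/159688977 (j = 8252*(1/18354) - 7415*(-1/17401) = 4126/9177 + 7415/17401 = 139843981/159688977 ≈ 0.87573)
√(b + j) = √(-8506 + 139843981/159688977) = √(-1358174594381/159688977) = I*√216885511564091838237/159688977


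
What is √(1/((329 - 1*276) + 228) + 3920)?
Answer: √309527401/281 ≈ 62.610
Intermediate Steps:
√(1/((329 - 1*276) + 228) + 3920) = √(1/((329 - 276) + 228) + 3920) = √(1/(53 + 228) + 3920) = √(1/281 + 3920) = √(1101521/281) = √309527401/281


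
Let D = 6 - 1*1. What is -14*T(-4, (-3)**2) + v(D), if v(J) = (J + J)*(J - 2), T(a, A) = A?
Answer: -96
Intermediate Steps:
D = 5 (D = 6 - 1 = 5)
v(J) = 2*J*(-2 + J) (v(J) = (2*J)*(-2 + J) = 2*J*(-2 + J))
-14*T(-4, (-3)**2) + v(D) = -14*(-3)**2 + 2*5*(-2 + 5) = -14*9 + 2*5*3 = -126 + 30 = -96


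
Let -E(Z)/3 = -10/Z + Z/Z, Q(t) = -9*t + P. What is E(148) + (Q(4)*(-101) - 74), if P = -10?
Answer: 338121/74 ≈ 4569.2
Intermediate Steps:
Q(t) = -10 - 9*t (Q(t) = -9*t - 10 = -10 - 9*t)
E(Z) = -3 + 30/Z (E(Z) = -3*(-10/Z + Z/Z) = -3*(-10/Z + 1) = -3*(1 - 10/Z) = -3 + 30/Z)
E(148) + (Q(4)*(-101) - 74) = (-3 + 30/148) + ((-10 - 9*4)*(-101) - 74) = (-3 + 30*(1/148)) + ((-10 - 36)*(-101) - 74) = (-3 + 15/74) + (-46*(-101) - 74) = -207/74 + (4646 - 74) = -207/74 + 4572 = 338121/74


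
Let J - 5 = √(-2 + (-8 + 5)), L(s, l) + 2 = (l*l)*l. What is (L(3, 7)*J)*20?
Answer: 34100 + 6820*I*√5 ≈ 34100.0 + 15250.0*I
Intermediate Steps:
L(s, l) = -2 + l³ (L(s, l) = -2 + (l*l)*l = -2 + l²*l = -2 + l³)
J = 5 + I*√5 (J = 5 + √(-2 + (-8 + 5)) = 5 + √(-2 - 3) = 5 + √(-5) = 5 + I*√5 ≈ 5.0 + 2.2361*I)
(L(3, 7)*J)*20 = ((-2 + 7³)*(5 + I*√5))*20 = ((-2 + 343)*(5 + I*√5))*20 = (341*(5 + I*√5))*20 = (1705 + 341*I*√5)*20 = 34100 + 6820*I*√5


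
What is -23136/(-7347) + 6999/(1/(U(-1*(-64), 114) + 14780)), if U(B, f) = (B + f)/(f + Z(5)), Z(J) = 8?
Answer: 15455103950051/149389 ≈ 1.0346e+8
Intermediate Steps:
U(B, f) = (B + f)/(8 + f) (U(B, f) = (B + f)/(f + 8) = (B + f)/(8 + f))
-23136/(-7347) + 6999/(1/(U(-1*(-64), 114) + 14780)) = -23136/(-7347) + 6999/(1/((-1*(-64) + 114)/(8 + 114) + 14780)) = -23136*(-1/7347) + 6999/(1/((64 + 114)/122 + 14780)) = 7712/2449 + 6999/(1/((1/122)*178 + 14780)) = 7712/2449 + 6999/(1/(89/61 + 14780)) = 7712/2449 + 6999/(1/(901669/61)) = 7712/2449 + 6999/(61/901669) = 7712/2449 + 6999*(901669/61) = 7712/2449 + 6310781331/61 = 15455103950051/149389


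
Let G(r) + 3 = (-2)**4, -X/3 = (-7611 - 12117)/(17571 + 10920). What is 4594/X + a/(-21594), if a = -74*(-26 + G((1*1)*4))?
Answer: 78509196263/35500536 ≈ 2211.5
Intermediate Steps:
X = 19728/9497 (X = -3*(-7611 - 12117)/(17571 + 10920) = -(-59184)/28491 = -3*(-6576/9497) = 19728/9497 ≈ 2.0773)
G(r) = 13 (G(r) = -3 + (-2)**4 = -3 + 16 = 13)
a = 962 (a = -74*(-26 + 13) = -74*(-13) = 962)
4594/X + a/(-21594) = 4594/(19728/9497) + 962/(-21594) = 4594*(9497/19728) + 962*(-1/21594) = 21814609/9864 - 481/10797 = 78509196263/35500536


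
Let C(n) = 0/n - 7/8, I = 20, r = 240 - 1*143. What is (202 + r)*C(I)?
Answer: -2093/8 ≈ -261.63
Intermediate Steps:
r = 97 (r = 240 - 143 = 97)
C(n) = -7/8 (C(n) = 0 - 7*1/8 = 0 - 7/8 = -7/8)
(202 + r)*C(I) = (202 + 97)*(-7/8) = 299*(-7/8) = -2093/8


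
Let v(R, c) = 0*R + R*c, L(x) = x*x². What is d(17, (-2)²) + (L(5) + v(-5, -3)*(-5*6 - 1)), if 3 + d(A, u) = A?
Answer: -326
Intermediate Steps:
d(A, u) = -3 + A
L(x) = x³
v(R, c) = R*c (v(R, c) = 0 + R*c = R*c)
d(17, (-2)²) + (L(5) + v(-5, -3)*(-5*6 - 1)) = (-3 + 17) + (5³ + (-5*(-3))*(-5*6 - 1)) = 14 + (125 + 15*(-30 - 1)) = 14 + (125 + 15*(-31)) = 14 + (125 - 465) = 14 - 340 = -326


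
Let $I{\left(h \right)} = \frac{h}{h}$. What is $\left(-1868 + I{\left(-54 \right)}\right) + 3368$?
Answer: $1501$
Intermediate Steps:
$I{\left(h \right)} = 1$
$\left(-1868 + I{\left(-54 \right)}\right) + 3368 = \left(-1868 + 1\right) + 3368 = -1867 + 3368 = 1501$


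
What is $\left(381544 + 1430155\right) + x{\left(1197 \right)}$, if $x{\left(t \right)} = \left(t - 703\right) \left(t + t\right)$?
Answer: $2994335$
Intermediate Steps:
$x{\left(t \right)} = 2 t \left(-703 + t\right)$ ($x{\left(t \right)} = \left(-703 + t\right) 2 t = 2 t \left(-703 + t\right)$)
$\left(381544 + 1430155\right) + x{\left(1197 \right)} = \left(381544 + 1430155\right) + 2 \cdot 1197 \left(-703 + 1197\right) = 1811699 + 2 \cdot 1197 \cdot 494 = 1811699 + 1182636 = 2994335$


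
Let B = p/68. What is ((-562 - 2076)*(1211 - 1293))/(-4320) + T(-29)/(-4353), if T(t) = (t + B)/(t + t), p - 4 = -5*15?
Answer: -4835640754/96571305 ≈ -50.073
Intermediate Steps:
p = -71 (p = 4 - 5*15 = 4 - 75 = -71)
B = -71/68 ≈ -1.0441
T(t) = (-71/68 + t)/(2*t) (T(t) = (t - 71/68)/(t + t) = (-71/68 + t)/((2*t)) = (-71/68 + t)*(1/(2*t)) = (-71/68 + t)/(2*t))
((-562 - 2076)*(1211 - 1293))/(-4320) + T(-29)/(-4353) = ((-562 - 2076)*(1211 - 1293))/(-4320) + ((1/136)*(-71 + 68*(-29))/(-29))/(-4353) = -2638*(-82)*(-1/4320) + ((1/136)*(-1/29)*(-71 - 1972))*(-1/4353) = 216316*(-1/4320) + ((1/136)*(-1/29)*(-2043))*(-1/4353) = -54079/1080 + (2043/3944)*(-1/4353) = -54079/1080 - 681/5722744 = -4835640754/96571305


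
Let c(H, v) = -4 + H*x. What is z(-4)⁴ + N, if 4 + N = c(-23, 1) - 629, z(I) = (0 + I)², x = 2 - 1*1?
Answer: 64876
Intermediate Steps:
x = 1 (x = 2 - 1 = 1)
z(I) = I²
c(H, v) = -4 + H (c(H, v) = -4 + H*1 = -4 + H)
N = -660 (N = -4 + ((-4 - 23) - 629) = -4 + (-27 - 629) = -4 - 656 = -660)
z(-4)⁴ + N = ((-4)²)⁴ - 660 = 16⁴ - 660 = 65536 - 660 = 64876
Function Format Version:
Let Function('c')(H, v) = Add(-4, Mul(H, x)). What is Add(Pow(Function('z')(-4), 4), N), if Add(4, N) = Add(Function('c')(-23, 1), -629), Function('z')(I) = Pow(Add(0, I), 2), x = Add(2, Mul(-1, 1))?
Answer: 64876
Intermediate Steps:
x = 1 (x = Add(2, -1) = 1)
Function('z')(I) = Pow(I, 2)
Function('c')(H, v) = Add(-4, H) (Function('c')(H, v) = Add(-4, Mul(H, 1)) = Add(-4, H))
N = -660 (N = Add(-4, Add(Add(-4, -23), -629)) = Add(-4, Add(-27, -629)) = Add(-4, -656) = -660)
Add(Pow(Function('z')(-4), 4), N) = Add(Pow(Pow(-4, 2), 4), -660) = Add(Pow(16, 4), -660) = Add(65536, -660) = 64876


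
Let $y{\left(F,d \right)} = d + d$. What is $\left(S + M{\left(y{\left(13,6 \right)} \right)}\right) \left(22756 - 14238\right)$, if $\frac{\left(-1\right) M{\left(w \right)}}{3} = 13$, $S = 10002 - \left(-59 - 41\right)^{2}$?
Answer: $-315166$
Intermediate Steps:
$y{\left(F,d \right)} = 2 d$
$S = 2$ ($S = 10002 - \left(-100\right)^{2} = 10002 - 10000 = 2$)
$M{\left(w \right)} = -39$ ($M{\left(w \right)} = \left(-3\right) 13 = -39$)
$\left(S + M{\left(y{\left(13,6 \right)} \right)}\right) \left(22756 - 14238\right) = \left(2 - 39\right) \left(22756 - 14238\right) = \left(-37\right) 8518 = -315166$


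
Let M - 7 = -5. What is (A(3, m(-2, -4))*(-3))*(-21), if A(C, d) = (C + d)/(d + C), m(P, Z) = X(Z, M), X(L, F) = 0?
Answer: 63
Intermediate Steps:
M = 2 (M = 7 - 5 = 2)
m(P, Z) = 0
A(C, d) = 1 (A(C, d) = (C + d)/(C + d) = 1)
(A(3, m(-2, -4))*(-3))*(-21) = (1*(-3))*(-21) = -3*(-21) = 63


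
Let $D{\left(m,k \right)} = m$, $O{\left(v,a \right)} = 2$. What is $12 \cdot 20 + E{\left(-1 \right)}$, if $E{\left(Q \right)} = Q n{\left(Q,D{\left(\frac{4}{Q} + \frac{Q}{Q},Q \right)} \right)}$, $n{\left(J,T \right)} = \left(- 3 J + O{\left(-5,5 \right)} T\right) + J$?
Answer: $244$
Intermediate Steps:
$n{\left(J,T \right)} = - 2 J + 2 T$ ($n{\left(J,T \right)} = \left(- 3 J + 2 T\right) + J = - 2 J + 2 T$)
$E{\left(Q \right)} = Q \left(2 - 2 Q + \frac{8}{Q}\right)$ ($E{\left(Q \right)} = Q \left(- 2 Q + 2 \left(\frac{4}{Q} + \frac{Q}{Q}\right)\right) = Q \left(- 2 Q + 2 \left(\frac{4}{Q} + 1\right)\right) = Q \left(- 2 Q + 2 \left(1 + \frac{4}{Q}\right)\right) = Q \left(- 2 Q + \left(2 + \frac{8}{Q}\right)\right) = Q \left(2 - 2 Q + \frac{8}{Q}\right)$)
$12 \cdot 20 + E{\left(-1 \right)} = 12 \cdot 20 + \left(8 - 2 \left(-1\right)^{2} + 2 \left(-1\right)\right) = 240 - -4 = 240 + 4 = 244$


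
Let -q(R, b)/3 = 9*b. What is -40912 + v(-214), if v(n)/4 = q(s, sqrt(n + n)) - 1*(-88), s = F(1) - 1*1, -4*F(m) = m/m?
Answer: -40560 - 216*I*sqrt(107) ≈ -40560.0 - 2234.3*I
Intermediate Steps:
F(m) = -1/4 (F(m) = -m/(4*m) = -1/4*1 = -1/4)
s = -5/4 (s = -1/4 - 1*1 = -1/4 - 1 = -5/4 ≈ -1.2500)
q(R, b) = -27*b
v(n) = 352 - 108*sqrt(2)*sqrt(n) (v(n) = 4*(-27*sqrt(n + n) - 1*(-88)) = 4*(-27*sqrt(2)*sqrt(n) + 88) = 4*(88 - 27*sqrt(2)*sqrt(n)) = 352 - 108*sqrt(2)*sqrt(n))
-40912 + v(-214) = -40912 + (352 - 108*sqrt(2)*sqrt(-214)) = -40912 + (352 - 108*sqrt(2)*I*sqrt(214)) = -40912 + (352 - 216*I*sqrt(107)) = -40560 - 216*I*sqrt(107)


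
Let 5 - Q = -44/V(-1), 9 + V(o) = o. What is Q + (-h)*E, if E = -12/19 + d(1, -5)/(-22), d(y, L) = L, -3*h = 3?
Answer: 409/2090 ≈ 0.19569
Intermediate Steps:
h = -1 (h = -⅓*3 = -1)
V(o) = -9 + o
Q = ⅗ (Q = 5 - (-44)/(-9 - 1) = 5 - (-44)/(-10) = 5 - (-44)*(-1)/10 = 5 - 1*22/5 = 5 - 22/5 = ⅗ ≈ 0.60000)
E = -169/418 (E = -12/19 - 5/(-22) = -12*1/19 - 5*(-1/22) = -12/19 + 5/22 = -169/418 ≈ -0.40431)
Q + (-h)*E = ⅗ - 1*(-1)*(-169/418) = ⅗ + 1*(-169/418) = ⅗ - 169/418 = 409/2090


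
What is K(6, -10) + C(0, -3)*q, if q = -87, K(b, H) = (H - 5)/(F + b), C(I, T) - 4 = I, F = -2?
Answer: -1407/4 ≈ -351.75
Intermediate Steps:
C(I, T) = 4 + I
K(b, H) = (-5 + H)/(-2 + b) (K(b, H) = (H - 5)/(-2 + b) = (-5 + H)/(-2 + b))
K(6, -10) + C(0, -3)*q = (-5 - 10)/(-2 + 6) + (4 + 0)*(-87) = -15/4 + 4*(-87) = (1/4)*(-15) - 348 = -15/4 - 348 = -1407/4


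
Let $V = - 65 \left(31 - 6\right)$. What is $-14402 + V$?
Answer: $-16027$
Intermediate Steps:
$V = -1625$ ($V = \left(-65\right) 25 = -1625$)
$-14402 + V = -14402 - 1625 = -16027$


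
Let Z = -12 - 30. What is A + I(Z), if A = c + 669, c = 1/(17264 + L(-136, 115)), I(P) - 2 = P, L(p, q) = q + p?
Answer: 10845848/17243 ≈ 629.00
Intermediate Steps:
L(p, q) = p + q
Z = -42
I(P) = 2 + P
c = 1/17243 (c = 1/(17264 + (-136 + 115)) = 1/(17264 - 21) = 1/17243 ≈ 5.7995e-5)
A = 11535568/17243 (A = 1/17243 + 669 = 11535568/17243 ≈ 669.00)
A + I(Z) = 11535568/17243 + (2 - 42) = 11535568/17243 - 40 = 10845848/17243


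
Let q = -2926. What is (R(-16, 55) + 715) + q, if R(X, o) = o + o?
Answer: -2101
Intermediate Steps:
R(X, o) = 2*o
(R(-16, 55) + 715) + q = (2*55 + 715) - 2926 = (110 + 715) - 2926 = 825 - 2926 = -2101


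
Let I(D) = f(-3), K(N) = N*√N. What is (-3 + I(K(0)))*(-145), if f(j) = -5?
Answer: 1160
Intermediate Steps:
K(N) = N^(3/2)
I(D) = -5
(-3 + I(K(0)))*(-145) = (-3 - 5)*(-145) = -8*(-145) = 1160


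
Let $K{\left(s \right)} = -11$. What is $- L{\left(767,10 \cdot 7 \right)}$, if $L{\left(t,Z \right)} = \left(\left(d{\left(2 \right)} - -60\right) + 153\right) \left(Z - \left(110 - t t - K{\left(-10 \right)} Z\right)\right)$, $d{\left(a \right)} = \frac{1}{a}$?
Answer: $- \frac{250853533}{2} \approx -1.2543 \cdot 10^{8}$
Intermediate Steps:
$L{\left(t,Z \right)} = -23485 - 2135 Z + \frac{427 t^{2}}{2}$ ($L{\left(t,Z \right)} = \left(\left(\frac{1}{2} - -60\right) + 153\right) \left(Z - \left(110 + 11 Z - t t\right)\right) = \left(\left(\frac{1}{2} + 60\right) + 153\right) \left(Z - \left(110 - t^{2} + 11 Z\right)\right) = \left(\frac{121}{2} + 153\right) \left(Z - \left(110 - t^{2} + 11 Z\right)\right) = \frac{427 \left(-110 + t^{2} - 10 Z\right)}{2} = -23485 - 2135 Z + \frac{427 t^{2}}{2}$)
$- L{\left(767,10 \cdot 7 \right)} = - (-23485 - 2135 \cdot 10 \cdot 7 + \frac{427 \cdot 767^{2}}{2}) = - (-23485 - 149450 + \frac{427}{2} \cdot 588289) = - (-23485 - 149450 + \frac{251199403}{2}) = \left(-1\right) \frac{250853533}{2} = - \frac{250853533}{2}$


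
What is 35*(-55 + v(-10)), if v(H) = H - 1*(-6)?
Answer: -2065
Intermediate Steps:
v(H) = 6 + H (v(H) = H + 6 = 6 + H)
35*(-55 + v(-10)) = 35*(-55 + (6 - 10)) = 35*(-55 - 4) = 35*(-59) = -2065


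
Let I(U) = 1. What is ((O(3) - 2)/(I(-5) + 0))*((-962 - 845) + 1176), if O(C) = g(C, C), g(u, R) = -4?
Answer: 3786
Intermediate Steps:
O(C) = -4
((O(3) - 2)/(I(-5) + 0))*((-962 - 845) + 1176) = ((-4 - 2)/(1 + 0))*((-962 - 845) + 1176) = (-6/1)*(-1807 + 1176) = -6*1*(-631) = -6*(-631) = 3786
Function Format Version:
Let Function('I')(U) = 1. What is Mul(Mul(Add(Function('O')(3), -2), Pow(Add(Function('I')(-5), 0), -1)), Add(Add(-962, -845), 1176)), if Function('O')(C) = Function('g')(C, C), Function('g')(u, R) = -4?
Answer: 3786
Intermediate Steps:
Function('O')(C) = -4
Mul(Mul(Add(Function('O')(3), -2), Pow(Add(Function('I')(-5), 0), -1)), Add(Add(-962, -845), 1176)) = Mul(Mul(Add(-4, -2), Pow(Add(1, 0), -1)), Add(Add(-962, -845), 1176)) = Mul(Mul(-6, Pow(1, -1)), Add(-1807, 1176)) = Mul(Mul(-6, 1), -631) = Mul(-6, -631) = 3786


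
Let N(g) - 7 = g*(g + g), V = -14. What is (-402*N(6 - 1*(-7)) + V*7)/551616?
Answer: -157/624 ≈ -0.25160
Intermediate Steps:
N(g) = 7 + 2*g² (N(g) = 7 + g*(g + g) = 7 + g*(2*g) = 7 + 2*g²)
(-402*N(6 - 1*(-7)) + V*7)/551616 = (-402*(7 + 2*(6 - 1*(-7))²) - 14*7)/551616 = (-402*(7 + 2*(6 + 7)²) - 98)*(1/551616) = (-402*(7 + 2*13²) - 98)*(1/551616) = (-402*(7 + 2*169) - 98)*(1/551616) = (-402*(7 + 338) - 98)*(1/551616) = (-402*345 - 98)*(1/551616) = (-138690 - 98)*(1/551616) = -138788*1/551616 = -157/624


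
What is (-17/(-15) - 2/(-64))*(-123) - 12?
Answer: -24839/160 ≈ -155.24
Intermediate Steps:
(-17/(-15) - 2/(-64))*(-123) - 12 = (-17*(-1/15) - 2*(-1/64))*(-123) - 12 = (17/15 + 1/32)*(-123) - 12 = (559/480)*(-123) - 12 = -22919/160 - 12 = -24839/160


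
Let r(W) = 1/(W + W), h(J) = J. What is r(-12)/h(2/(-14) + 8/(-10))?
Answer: 35/792 ≈ 0.044192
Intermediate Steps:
r(W) = 1/(2*W)
r(-12)/h(2/(-14) + 8/(-10)) = ((1/2)/(-12))/(2/(-14) + 8/(-10)) = ((1/2)*(-1/12))/(2*(-1/14) + 8*(-1/10)) = -1/(24*(-1/7 - 4/5)) = -1/(24*(-33/35)) = -1/24*(-35/33) = 35/792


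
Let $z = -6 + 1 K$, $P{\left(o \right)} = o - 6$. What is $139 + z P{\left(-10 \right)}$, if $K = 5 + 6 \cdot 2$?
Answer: $-37$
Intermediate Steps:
$K = 17$ ($K = 5 + 12 = 17$)
$P{\left(o \right)} = -6 + o$
$z = 11$ ($z = -6 + 1 \cdot 17 = -6 + 17 = 11$)
$139 + z P{\left(-10 \right)} = 139 + 11 \left(-6 - 10\right) = 139 + 11 \left(-16\right) = 139 - 176 = -37$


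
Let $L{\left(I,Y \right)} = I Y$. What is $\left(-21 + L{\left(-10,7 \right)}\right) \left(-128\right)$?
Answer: $11648$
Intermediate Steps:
$\left(-21 + L{\left(-10,7 \right)}\right) \left(-128\right) = \left(-21 - 70\right) \left(-128\right) = \left(-91\right) \left(-128\right) = 11648$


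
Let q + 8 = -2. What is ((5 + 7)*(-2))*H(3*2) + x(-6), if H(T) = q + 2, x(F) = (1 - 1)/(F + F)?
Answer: 192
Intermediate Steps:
x(F) = 0 (x(F) = 0/((2*F)) = 0*(1/(2*F)) = 0)
q = -10 (q = -8 - 2 = -10)
H(T) = -8 (H(T) = -10 + 2 = -8)
((5 + 7)*(-2))*H(3*2) + x(-6) = ((5 + 7)*(-2))*(-8) + 0 = (12*(-2))*(-8) + 0 = -24*(-8) + 0 = 192 + 0 = 192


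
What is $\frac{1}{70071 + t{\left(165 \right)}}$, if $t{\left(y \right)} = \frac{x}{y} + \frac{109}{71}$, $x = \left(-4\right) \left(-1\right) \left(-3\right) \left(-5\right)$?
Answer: $\frac{781}{54726934} \approx 1.4271 \cdot 10^{-5}$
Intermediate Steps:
$x = 60$ ($x = 4 \left(-3\right) \left(-5\right) = \left(-12\right) \left(-5\right) = 60$)
$t{\left(y \right)} = \frac{109}{71} + \frac{60}{y}$ ($t{\left(y \right)} = \frac{60}{y} + \frac{109}{71} = \frac{109}{71} + \frac{60}{y}$)
$\frac{1}{70071 + t{\left(165 \right)}} = \frac{1}{70071 + \left(\frac{109}{71} + \frac{60}{165}\right)} = \frac{1}{70071 + \left(\frac{109}{71} + 60 \cdot \frac{1}{165}\right)} = \frac{1}{70071 + \left(\frac{109}{71} + \frac{4}{11}\right)} = \frac{1}{70071 + \frac{1483}{781}} = \frac{1}{\frac{54726934}{781}} = \frac{781}{54726934}$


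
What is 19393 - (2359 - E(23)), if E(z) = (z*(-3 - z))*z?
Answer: 3280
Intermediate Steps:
E(z) = z²*(-3 - z)
19393 - (2359 - E(23)) = 19393 - (2359 - 23²*(-3 - 1*23)) = 19393 - (2359 - 529*(-3 - 23)) = 19393 - (2359 - 529*(-26)) = 19393 - (2359 - 1*(-13754)) = 19393 - (2359 + 13754) = 19393 - 1*16113 = 19393 - 16113 = 3280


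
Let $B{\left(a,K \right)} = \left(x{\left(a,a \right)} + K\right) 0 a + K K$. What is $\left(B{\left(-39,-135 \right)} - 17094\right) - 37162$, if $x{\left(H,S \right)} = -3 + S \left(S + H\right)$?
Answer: $-36031$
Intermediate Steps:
$x{\left(H,S \right)} = -3 + S \left(H + S\right)$
$B{\left(a,K \right)} = K^{2}$ ($B{\left(a,K \right)} = \left(\left(-3 + a^{2} + a a\right) + K\right) 0 a + K K = \left(\left(-3 + a^{2} + a^{2}\right) + K\right) 0 a + K^{2} = \left(\left(-3 + 2 a^{2}\right) + K\right) 0 a + K^{2} = \left(-3 + K + 2 a^{2}\right) 0 a + K^{2} = 0 a + K^{2} = 0 + K^{2} = K^{2}$)
$\left(B{\left(-39,-135 \right)} - 17094\right) - 37162 = \left(\left(-135\right)^{2} - 17094\right) - 37162 = \left(18225 - 17094\right) - 37162 = 1131 - 37162 = -36031$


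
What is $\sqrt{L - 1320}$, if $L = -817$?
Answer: $i \sqrt{2137} \approx 46.228 i$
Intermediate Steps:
$\sqrt{L - 1320} = \sqrt{-817 - 1320} = \sqrt{-2137} = i \sqrt{2137}$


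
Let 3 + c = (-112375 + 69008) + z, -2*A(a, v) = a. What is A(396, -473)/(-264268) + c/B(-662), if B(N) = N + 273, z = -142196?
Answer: 24519616355/51400126 ≈ 477.03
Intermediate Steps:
A(a, v) = -a/2
c = -185566 (c = -3 + ((-112375 + 69008) - 142196) = -3 + (-43367 - 142196) = -3 - 185563 = -185566)
B(N) = 273 + N
A(396, -473)/(-264268) + c/B(-662) = -1/2*396/(-264268) - 185566/(273 - 662) = -198*(-1/264268) - 185566/(-389) = 99/132134 - 185566*(-1/389) = 99/132134 + 185566/389 = 24519616355/51400126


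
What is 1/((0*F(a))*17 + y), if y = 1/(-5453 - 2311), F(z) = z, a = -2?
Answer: -7764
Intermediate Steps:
y = -1/7764 (y = 1/(-7764) = -1/7764 ≈ -0.00012880)
1/((0*F(a))*17 + y) = 1/((0*(-2))*17 - 1/7764) = 1/(0*17 - 1/7764) = 1/(0 - 1/7764) = 1/(-1/7764) = -7764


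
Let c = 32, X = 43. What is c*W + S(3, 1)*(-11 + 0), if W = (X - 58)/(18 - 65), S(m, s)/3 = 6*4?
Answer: -36744/47 ≈ -781.79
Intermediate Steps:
S(m, s) = 72 (S(m, s) = 3*(6*4) = 3*24 = 72)
W = 15/47 (W = (43 - 58)/(18 - 65) = -15/(-47) = -15*(-1/47) = 15/47 ≈ 0.31915)
c*W + S(3, 1)*(-11 + 0) = 32*(15/47) + 72*(-11 + 0) = 480/47 + 72*(-11) = 480/47 - 792 = -36744/47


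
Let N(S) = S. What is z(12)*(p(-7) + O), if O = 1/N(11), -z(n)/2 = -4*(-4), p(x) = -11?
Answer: 3840/11 ≈ 349.09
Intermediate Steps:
z(n) = -32 (z(n) = -(-8)*(-4) = -2*16 = -32)
O = 1/11 ≈ 0.090909
z(12)*(p(-7) + O) = -32*(-11 + 1/11) = -32*(-120/11) = 3840/11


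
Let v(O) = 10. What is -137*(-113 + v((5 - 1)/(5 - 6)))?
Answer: 14111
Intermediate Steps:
-137*(-113 + v((5 - 1)/(5 - 6))) = -137*(-113 + 10) = -137*(-103) = 14111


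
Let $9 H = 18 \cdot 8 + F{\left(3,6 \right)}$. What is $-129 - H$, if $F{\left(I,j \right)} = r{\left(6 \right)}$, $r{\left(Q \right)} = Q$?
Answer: $- \frac{437}{3} \approx -145.67$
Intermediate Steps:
$F{\left(I,j \right)} = 6$
$H = \frac{50}{3}$ ($H = \frac{18 \cdot 8 + 6}{9} = \frac{144 + 6}{9} = \frac{1}{9} \cdot 150 = \frac{50}{3} \approx 16.667$)
$-129 - H = -129 - \frac{50}{3} = - \frac{437}{3}$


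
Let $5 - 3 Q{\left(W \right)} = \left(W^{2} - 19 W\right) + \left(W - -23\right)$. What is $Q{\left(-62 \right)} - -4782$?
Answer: $\frac{9368}{3} \approx 3122.7$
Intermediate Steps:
$Q{\left(W \right)} = -6 + 6 W - \frac{W^{2}}{3}$ ($Q{\left(W \right)} = \frac{5}{3} - \frac{\left(W^{2} - 19 W\right) + \left(W - -23\right)}{3} = \frac{5}{3} - \frac{\left(W^{2} - 19 W\right) + \left(W + 23\right)}{3} = \frac{5}{3} - \frac{\left(W^{2} - 19 W\right) + \left(23 + W\right)}{3} = \frac{5}{3} - \frac{23 + W^{2} - 18 W}{3} = \frac{5}{3} - \left(\frac{23}{3} - 6 W + \frac{W^{2}}{3}\right) = -6 + 6 W - \frac{W^{2}}{3}$)
$Q{\left(-62 \right)} - -4782 = \left(-6 + 6 \left(-62\right) - \frac{\left(-62\right)^{2}}{3}\right) - -4782 = \left(-6 - 372 - \frac{3844}{3}\right) + 4782 = - \frac{4978}{3} + 4782 = \frac{9368}{3}$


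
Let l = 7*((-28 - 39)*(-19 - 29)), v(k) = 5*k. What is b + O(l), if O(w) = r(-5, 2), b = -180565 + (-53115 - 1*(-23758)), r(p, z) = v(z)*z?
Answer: -209902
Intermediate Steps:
r(p, z) = 5*z**2 (r(p, z) = (5*z)*z = 5*z**2)
b = -209922 (b = -180565 + (-53115 + 23758) = -180565 - 29357 = -209922)
l = 22512 (l = 7*(-67*(-48)) = 7*3216 = 22512)
O(w) = 20 (O(w) = 5*2**2 = 5*4 = 20)
b + O(l) = -209922 + 20 = -209902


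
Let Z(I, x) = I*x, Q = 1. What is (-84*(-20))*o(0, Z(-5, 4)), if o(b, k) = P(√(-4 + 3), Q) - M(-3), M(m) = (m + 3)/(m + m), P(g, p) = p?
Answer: 1680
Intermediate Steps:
M(m) = (3 + m)/(2*m) (M(m) = (3 + m)/((2*m)) = (3 + m)*(1/(2*m)) = (3 + m)/(2*m))
o(b, k) = 1 (o(b, k) = 1 - (3 - 3)/(2*(-3)) = 1 - (-1)*0/(2*3) = 1 - 1*0 = 1 + 0 = 1)
(-84*(-20))*o(0, Z(-5, 4)) = -84*(-20)*1 = 1680*1 = 1680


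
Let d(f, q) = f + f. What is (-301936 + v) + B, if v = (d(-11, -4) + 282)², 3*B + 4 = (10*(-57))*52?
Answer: -732652/3 ≈ -2.4422e+5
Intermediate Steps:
d(f, q) = 2*f
B = -29644/3 (B = -4/3 + ((10*(-57))*52)/3 = -4/3 + (-570*52)/3 = -4/3 + (⅓)*(-29640) = -4/3 - 9880 = -29644/3 ≈ -9881.3)
v = 67600 (v = (2*(-11) + 282)² = (-22 + 282)² = 260² = 67600)
(-301936 + v) + B = (-301936 + 67600) - 29644/3 = -234336 - 29644/3 = -732652/3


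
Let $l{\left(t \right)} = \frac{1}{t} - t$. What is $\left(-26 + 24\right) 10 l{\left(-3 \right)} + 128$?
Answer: $\frac{224}{3} \approx 74.667$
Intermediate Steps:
$\left(-26 + 24\right) 10 l{\left(-3 \right)} + 128 = \left(-26 + 24\right) 10 \left(\frac{1}{-3} - -3\right) + 128 = - 2 \cdot 10 \left(- \frac{1}{3} + 3\right) + 128 = - 2 \cdot 10 \cdot \frac{8}{3} + 128 = \left(-2\right) \frac{80}{3} + 128 = - \frac{160}{3} + 128 = \frac{224}{3}$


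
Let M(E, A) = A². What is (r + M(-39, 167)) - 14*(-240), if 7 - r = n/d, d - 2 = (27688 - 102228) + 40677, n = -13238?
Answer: 1058346178/33861 ≈ 31256.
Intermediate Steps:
d = -33861 (d = 2 + ((27688 - 102228) + 40677) = 2 + (-74540 + 40677) = 2 - 33863 = -33861)
r = 223789/33861 (r = 7 - (-13238)/(-33861) = 7 - (-13238)*(-1)/33861 = 7 - 1*13238/33861 = 7 - 13238/33861 = 223789/33861 ≈ 6.6090)
(r + M(-39, 167)) - 14*(-240) = (223789/33861 + 167²) - 14*(-240) = (223789/33861 + 27889) + 3360 = 944573218/33861 + 3360 = 1058346178/33861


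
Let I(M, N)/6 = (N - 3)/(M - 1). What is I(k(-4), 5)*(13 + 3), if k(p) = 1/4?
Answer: -256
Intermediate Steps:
k(p) = ¼
I(M, N) = 6*(-3 + N)/(-1 + M) (I(M, N) = 6*((N - 3)/(M - 1)) = 6*((-3 + N)/(-1 + M)) = 6*(-3 + N)/(-1 + M))
I(k(-4), 5)*(13 + 3) = (6*(-3 + 5)/(-1 + ¼))*(13 + 3) = (6*2/(-¾))*16 = (6*(-4/3)*2)*16 = -16*16 = -256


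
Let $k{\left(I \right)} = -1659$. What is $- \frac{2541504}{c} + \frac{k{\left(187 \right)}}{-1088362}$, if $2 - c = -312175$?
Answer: $- \frac{921852824935}{113253861358} \approx -8.1397$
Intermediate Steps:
$c = 312177$ ($c = 2 - -312175 = 2 + 312175 = 312177$)
$- \frac{2541504}{c} + \frac{k{\left(187 \right)}}{-1088362} = - \frac{2541504}{312177} - \frac{1659}{-1088362} = \left(-2541504\right) \frac{1}{312177} - - \frac{1659}{1088362} = - \frac{847168}{104059} + \frac{1659}{1088362} = - \frac{921852824935}{113253861358}$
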